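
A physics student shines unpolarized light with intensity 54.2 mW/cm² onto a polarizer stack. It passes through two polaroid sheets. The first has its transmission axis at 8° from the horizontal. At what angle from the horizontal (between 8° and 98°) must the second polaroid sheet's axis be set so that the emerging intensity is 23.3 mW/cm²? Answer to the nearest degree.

Unpolarized light through the first polarizer → I₁ = ½ I₀, now polarized at 8°.
Target fraction: 23.3 / 54.2 mW/cm² = 0.4299 of I₀.
Need I₂/I₀ = 0.4299, so cos²(θ − 8°) = 0.4299 / 0.5 = 0.8598.
θ − 8° = arccos(√0.8598) = 22.0°, giving θ ≈ 8 + 22.0 = 30.0°.

θ ≈ 30°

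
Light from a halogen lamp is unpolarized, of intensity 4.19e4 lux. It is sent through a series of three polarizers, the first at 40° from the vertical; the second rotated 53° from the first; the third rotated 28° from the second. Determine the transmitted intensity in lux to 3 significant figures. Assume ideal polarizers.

I ≈ 5920 lux

Unpolarized light through the first polarizer → I₁ = 4.19e4 lux/2 = 2.095e+04 lux, polarized at 40°.
I₂ = I₁ · cos²(53°) = 2.095e+04 · 0.3622 = 7588 lux.
I₃ = I₂ · cos²(28°) = 7588 · 0.7796 = 5915 lux.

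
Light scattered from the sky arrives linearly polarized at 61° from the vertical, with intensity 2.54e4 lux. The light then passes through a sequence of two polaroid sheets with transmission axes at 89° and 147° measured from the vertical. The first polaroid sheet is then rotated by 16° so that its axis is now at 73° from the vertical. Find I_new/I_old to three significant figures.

I_new/I_old ≈ 0.332

Before rotation:
I₁ = I₀ cos²(89° − 61°) = I₀ cos²(28°) = 0.7796 I₀.
I₂ = I₁ cos²(147° − 89°) = 0.7796 I₀ · cos²(58°) = 0.2189 I₀.
After rotation:
I₁ = I₀ cos²(73° − 61°) = I₀ cos²(12°) = 0.9568 I₀.
I₂ = I₁ cos²(147° − 73°) = 0.9568 I₀ · cos²(74°) = 0.07269 I₀.
Ratio = 0.07269 / 0.2189 = 0.332.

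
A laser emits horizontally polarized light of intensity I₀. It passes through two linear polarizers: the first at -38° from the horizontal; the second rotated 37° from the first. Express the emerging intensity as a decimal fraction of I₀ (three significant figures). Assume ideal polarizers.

≈ 0.396 I₀

I₁ = I₀ cos²(-38° − 0°) = I₀ cos²(38°) = 0.621 I₀.
I₂ = I₁ cos²(37°) = 0.621 · 0.6378 I₀ = 0.3961 I₀.
Transmitted fraction = 0.3961.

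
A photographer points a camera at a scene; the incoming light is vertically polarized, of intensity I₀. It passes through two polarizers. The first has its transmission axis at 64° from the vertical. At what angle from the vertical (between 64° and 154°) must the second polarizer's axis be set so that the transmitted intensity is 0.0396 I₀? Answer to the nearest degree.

θ ≈ 127°

By Malus's law, I₁ = I₀ cos²(64° − 0°) = I₀ cos²(64°) = 0.1922 I₀.
Need I₂/I₀ = 0.0396, so cos²(θ − 64°) = 0.0396 / 0.1922 = 0.2061.
θ − 64° = arccos(√0.2061) = 63.0°, giving θ ≈ 64 + 63.0 = 127.0°.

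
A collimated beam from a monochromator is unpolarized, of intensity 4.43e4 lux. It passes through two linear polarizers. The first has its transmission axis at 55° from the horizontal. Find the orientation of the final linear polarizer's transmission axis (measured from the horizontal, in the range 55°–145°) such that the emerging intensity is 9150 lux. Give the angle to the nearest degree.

θ ≈ 105°

Unpolarized light through the first polarizer → I₁ = ½ I₀, now polarized at 55°.
Target fraction: 9150 / 4.43e4 lux = 0.2065 of I₀.
Need I₂/I₀ = 0.2065, so cos²(θ − 55°) = 0.2065 / 0.5 = 0.4131.
θ − 55° = arccos(√0.4131) = 50.0°, giving θ ≈ 55 + 50.0 = 105.0°.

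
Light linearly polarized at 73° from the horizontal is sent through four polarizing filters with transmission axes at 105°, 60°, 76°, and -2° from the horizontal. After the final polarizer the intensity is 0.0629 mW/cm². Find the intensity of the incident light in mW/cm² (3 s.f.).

I₀ ≈ 4.38 mW/cm²

By Malus's law, I₁ = I₀ cos²(105° − 73°) = I₀ cos²(32°) = 0.7192 I₀.
I₂ = I₁ cos²(60° − 105°) = 0.7192 I₀ · cos²(45°) = 0.3596 I₀.
I₃ = I₂ cos²(76° − 60°) = 0.3596 I₀ · cos²(16°) = 0.3323 I₀.
I₄ = I₃ cos²(-2° − 76°) = 0.3323 I₀ · cos²(78°) = 0.01436 I₀.
So 0.0629 mW/cm² = 0.01436 I₀, giving I₀ = 0.0629/0.01436 = 4.379 mW/cm².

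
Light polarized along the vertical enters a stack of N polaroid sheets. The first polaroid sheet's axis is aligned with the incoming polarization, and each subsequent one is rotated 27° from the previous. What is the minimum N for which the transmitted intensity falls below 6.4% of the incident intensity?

First polarizer is aligned with the polarization: full transmission.
Each further stage multiplies by cos²(27°) = 0.7939.
After N polarizers: T = 0.7939^(N−1). Require T < 0.064 ⇒ N−1 > ln(0.064)/ln(0.7939) = 11.91, so N−1 ≥ 12 and N = 13.
Check: N=13 gives T = 0.06268 < 0.064; N=12 gives T = 0.07895.

N = 13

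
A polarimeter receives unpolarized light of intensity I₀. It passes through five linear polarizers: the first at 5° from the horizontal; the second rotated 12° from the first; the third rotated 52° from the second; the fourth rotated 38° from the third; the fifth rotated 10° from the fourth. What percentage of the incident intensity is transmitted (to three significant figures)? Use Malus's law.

≈ 10.9%

Unpolarized light through the first polarizer → I₁ = ½ I₀, now polarized at 5°.
I₂ = I₁ cos²(12°) = 0.5 · 0.9568 I₀ = 0.4784 I₀.
I₃ = I₂ cos²(52°) = 0.4784 · 0.379 I₀ = 0.1813 I₀.
I₄ = I₃ cos²(38°) = 0.1813 · 0.621 I₀ = 0.1126 I₀.
I₅ = I₄ cos²(10°) = 0.1126 · 0.9698 I₀ = 0.1092 I₀.
That is 10.92% of the incident intensity.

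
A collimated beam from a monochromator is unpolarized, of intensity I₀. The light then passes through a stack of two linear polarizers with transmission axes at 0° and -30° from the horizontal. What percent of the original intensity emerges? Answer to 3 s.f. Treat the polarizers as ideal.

≈ 37.5%

Unpolarized light through the first polarizer → I₁ = ½ I₀, now polarized at 0°.
I₂ = I₁ cos²(-30° − 0°) = 0.5 I₀ · cos²(30°) = 0.375 I₀.
That is 37.5% of the incident intensity.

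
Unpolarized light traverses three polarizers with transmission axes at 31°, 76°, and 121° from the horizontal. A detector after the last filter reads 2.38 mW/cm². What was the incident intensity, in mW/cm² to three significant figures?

I₀ ≈ 19.0 mW/cm²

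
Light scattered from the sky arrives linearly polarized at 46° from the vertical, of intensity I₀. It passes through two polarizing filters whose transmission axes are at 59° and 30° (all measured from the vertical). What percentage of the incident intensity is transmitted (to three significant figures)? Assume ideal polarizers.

≈ 72.6%

By Malus's law, I₁ = I₀ cos²(59° − 46°) = I₀ cos²(13°) = 0.9494 I₀.
I₂ = I₁ cos²(30° − 59°) = 0.9494 I₀ · cos²(29°) = 0.7263 I₀.
That is 72.63% of the incident intensity.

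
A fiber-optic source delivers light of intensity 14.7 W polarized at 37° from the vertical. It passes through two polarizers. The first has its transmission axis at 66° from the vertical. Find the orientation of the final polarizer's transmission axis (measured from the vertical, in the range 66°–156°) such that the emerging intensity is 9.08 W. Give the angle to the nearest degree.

θ ≈ 92°

By Malus's law, I₁ = I₀ cos²(66° − 37°) = I₀ cos²(29°) = 0.765 I₀.
Target fraction: 9.08 / 14.7 W = 0.6177 of I₀.
Need I₂/I₀ = 0.6177, so cos²(θ − 66°) = 0.6177 / 0.765 = 0.8075.
θ − 66° = arccos(√0.8075) = 26.0°, giving θ ≈ 66 + 26.0 = 92.0°.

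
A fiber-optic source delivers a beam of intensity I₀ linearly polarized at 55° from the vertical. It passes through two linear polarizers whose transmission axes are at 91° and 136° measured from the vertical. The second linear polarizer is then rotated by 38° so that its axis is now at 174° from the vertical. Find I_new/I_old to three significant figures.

I_new/I_old ≈ 0.0297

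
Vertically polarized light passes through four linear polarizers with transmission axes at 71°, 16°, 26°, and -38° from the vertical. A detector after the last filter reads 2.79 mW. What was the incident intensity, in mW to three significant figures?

By Malus's law, I₁ = I₀ cos²(71° − 0°) = I₀ cos²(71°) = 0.106 I₀.
I₂ = I₁ cos²(16° − 71°) = 0.106 I₀ · cos²(55°) = 0.03487 I₀.
I₃ = I₂ cos²(26° − 16°) = 0.03487 I₀ · cos²(10°) = 0.03382 I₀.
I₄ = I₃ cos²(-38° − 26°) = 0.03382 I₀ · cos²(64°) = 0.006499 I₀.
So 2.79 mW = 0.006499 I₀, giving I₀ = 2.79/0.006499 = 429.3 mW.

I₀ ≈ 429 mW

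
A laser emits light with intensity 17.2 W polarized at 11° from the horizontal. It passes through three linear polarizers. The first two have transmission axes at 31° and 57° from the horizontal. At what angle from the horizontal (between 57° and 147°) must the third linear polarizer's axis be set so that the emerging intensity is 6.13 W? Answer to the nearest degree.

θ ≈ 102°

I₁ = I₀ cos²(31° − 11°) = I₀ cos²(20°) = 0.883 I₀.
I₂ = I₁ cos²(57° − 31°) = 0.883 I₀ · cos²(26°) = 0.7133 I₀.
Target fraction: 6.13 / 17.2 W = 0.3564 of I₀.
Need I₃/I₀ = 0.3564, so cos²(θ − 57°) = 0.3564 / 0.7133 = 0.4996.
θ − 57° = arccos(√0.4996) = 45.0°, giving θ ≈ 57 + 45.0 = 102.0°.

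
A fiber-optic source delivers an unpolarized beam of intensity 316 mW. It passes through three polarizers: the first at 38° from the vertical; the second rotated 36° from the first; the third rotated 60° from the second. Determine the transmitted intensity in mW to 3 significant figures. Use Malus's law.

I ≈ 25.9 mW

Unpolarized light through the first polarizer → I₁ = 316 mW/2 = 158 mW, polarized at 38°.
I₂ = I₁ · cos²(36°) = 158 · 0.6545 = 103.4 mW.
I₃ = I₂ · cos²(60°) = 103.4 · 0.25 = 25.85 mW.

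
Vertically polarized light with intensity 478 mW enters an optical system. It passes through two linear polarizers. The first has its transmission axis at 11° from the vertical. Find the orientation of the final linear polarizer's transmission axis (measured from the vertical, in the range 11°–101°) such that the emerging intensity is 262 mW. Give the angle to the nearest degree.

θ ≈ 52°

By Malus's law, I₁ = I₀ cos²(11° − 0°) = I₀ cos²(11°) = 0.9636 I₀.
Target fraction: 262 / 478 mW = 0.5481 of I₀.
Need I₂/I₀ = 0.5481, so cos²(θ − 11°) = 0.5481 / 0.9636 = 0.5688.
θ − 11° = arccos(√0.5688) = 41.0°, giving θ ≈ 11 + 41.0 = 52.0°.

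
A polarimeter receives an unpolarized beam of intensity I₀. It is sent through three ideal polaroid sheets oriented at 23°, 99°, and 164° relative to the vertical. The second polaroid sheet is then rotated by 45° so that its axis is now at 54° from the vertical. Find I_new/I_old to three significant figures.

I_new/I_old ≈ 8.22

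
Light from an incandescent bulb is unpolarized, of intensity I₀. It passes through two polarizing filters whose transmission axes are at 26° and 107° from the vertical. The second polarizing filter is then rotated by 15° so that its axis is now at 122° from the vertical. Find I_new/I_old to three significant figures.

I_new/I_old ≈ 0.446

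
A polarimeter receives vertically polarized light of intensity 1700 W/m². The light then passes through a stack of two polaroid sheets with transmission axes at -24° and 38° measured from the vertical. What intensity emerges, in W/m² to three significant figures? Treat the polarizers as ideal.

I ≈ 313 W/m²

I₁ = 1700 W/m² · cos²(24°) = 1419 W/m².
I₂ = I₁ · cos²(62°) = 1419 · 0.2204 = 312.7 W/m².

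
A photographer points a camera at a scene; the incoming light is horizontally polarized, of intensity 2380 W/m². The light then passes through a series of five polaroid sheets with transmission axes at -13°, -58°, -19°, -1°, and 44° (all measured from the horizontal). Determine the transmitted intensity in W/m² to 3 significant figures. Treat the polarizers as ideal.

By Malus's law, I₁ = 2380 W/m² · cos²(13°) = 2260 W/m².
I₂ = I₁ · cos²(45°) = 2260 · 0.5 = 1130 W/m².
I₃ = I₂ · cos²(39°) = 1130 · 0.604 = 682.3 W/m².
I₄ = I₃ · cos²(18°) = 682.3 · 0.9045 = 617.2 W/m².
I₅ = I₄ · cos²(45°) = 617.2 · 0.5 = 308.6 W/m².

I ≈ 309 W/m²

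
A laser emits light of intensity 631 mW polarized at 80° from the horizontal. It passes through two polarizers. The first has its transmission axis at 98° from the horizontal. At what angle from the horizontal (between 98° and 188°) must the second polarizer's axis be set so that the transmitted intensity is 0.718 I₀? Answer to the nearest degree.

θ ≈ 125°

By Malus's law, I₁ = I₀ cos²(98° − 80°) = I₀ cos²(18°) = 0.9045 I₀.
Need I₂/I₀ = 0.718, so cos²(θ − 98°) = 0.718 / 0.9045 = 0.7938.
θ − 98° = arccos(√0.7938) = 27.0°, giving θ ≈ 98 + 27.0 = 125.0°.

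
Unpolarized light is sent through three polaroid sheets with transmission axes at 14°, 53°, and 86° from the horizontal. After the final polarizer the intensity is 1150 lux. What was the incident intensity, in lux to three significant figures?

I₀ ≈ 5410 lux

Unpolarized light through the first polarizer → I₁ = ½ I₀, now polarized at 14°.
I₂ = I₁ cos²(53° − 14°) = 0.5 I₀ · cos²(39°) = 0.302 I₀.
I₃ = I₂ cos²(86° − 53°) = 0.302 I₀ · cos²(33°) = 0.2124 I₀.
So 1150 lux = 0.2124 I₀, giving I₀ = 1150/0.2124 = 5414 lux.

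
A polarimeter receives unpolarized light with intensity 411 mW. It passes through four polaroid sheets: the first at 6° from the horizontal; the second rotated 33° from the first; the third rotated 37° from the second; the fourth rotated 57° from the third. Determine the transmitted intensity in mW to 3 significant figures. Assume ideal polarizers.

I ≈ 27.3 mW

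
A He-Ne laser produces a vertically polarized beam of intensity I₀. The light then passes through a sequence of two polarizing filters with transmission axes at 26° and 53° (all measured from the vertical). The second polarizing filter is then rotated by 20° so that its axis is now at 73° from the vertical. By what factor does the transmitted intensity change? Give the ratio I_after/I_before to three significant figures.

Before rotation:
By Malus's law, I₁ = I₀ cos²(26° − 0°) = I₀ cos²(26°) = 0.8078 I₀.
I₂ = I₁ cos²(53° − 26°) = 0.8078 I₀ · cos²(27°) = 0.6413 I₀.
After rotation:
I₁ = I₀ cos²(26° − 0°) = I₀ cos²(26°) = 0.8078 I₀.
I₂ = I₁ cos²(73° − 26°) = 0.8078 I₀ · cos²(47°) = 0.3757 I₀.
Ratio = 0.3757 / 0.6413 = 0.5859.

I_new/I_old ≈ 0.586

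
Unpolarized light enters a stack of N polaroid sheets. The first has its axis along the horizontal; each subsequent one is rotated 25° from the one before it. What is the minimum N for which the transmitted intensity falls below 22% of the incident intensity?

First polarizer halves the unpolarized light: factor 1/2.
Each further stage multiplies by cos²(25°) = 0.8214.
After N polarizers: T = 0.5·0.8214^(N−1). Require T < 0.22 ⇒ N−1 > ln(0.22/0.5)/ln(0.8214) = 4.17, so N−1 ≥ 5 and N = 6.
Check: N=6 gives T = 0.187 < 0.22; N=5 gives T = 0.2276.

N = 6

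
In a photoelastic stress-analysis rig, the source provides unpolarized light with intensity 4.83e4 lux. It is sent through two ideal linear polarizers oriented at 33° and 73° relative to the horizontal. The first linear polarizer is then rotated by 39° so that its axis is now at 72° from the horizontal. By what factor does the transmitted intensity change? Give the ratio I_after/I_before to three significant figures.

Before rotation:
Unpolarized light through the first polarizer → I₁ = ½ I₀, now polarized at 33°.
I₂ = I₁ cos²(73° − 33°) = 0.5 I₀ · cos²(40°) = 0.2934 I₀.
After rotation:
Unpolarized light through the first polarizer → I₁ = ½ I₀, now polarized at 72°.
I₂ = I₁ cos²(73° − 72°) = 0.5 I₀ · cos²(1°) = 0.4998 I₀.
Ratio = 0.4998 / 0.2934 = 1.704.

I_new/I_old ≈ 1.70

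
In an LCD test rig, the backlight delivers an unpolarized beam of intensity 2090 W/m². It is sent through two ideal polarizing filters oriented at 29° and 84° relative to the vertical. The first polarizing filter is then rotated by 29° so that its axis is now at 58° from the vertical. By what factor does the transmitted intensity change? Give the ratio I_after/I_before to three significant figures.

I_new/I_old ≈ 2.46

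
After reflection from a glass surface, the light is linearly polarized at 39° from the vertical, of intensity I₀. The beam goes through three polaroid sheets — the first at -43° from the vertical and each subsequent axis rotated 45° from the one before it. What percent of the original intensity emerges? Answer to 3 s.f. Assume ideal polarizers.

≈ 0.484%

By Malus's law, I₁ = I₀ cos²(-43° − 39°) = I₀ cos²(82°) = 0.01937 I₀.
I₂ = I₁ cos²(45°) = 0.01937 · 0.5 I₀ = 0.009685 I₀.
I₃ = I₂ cos²(45°) = 0.009685 · 0.5 I₀ = 0.004842 I₀.
That is 0.4842% of the incident intensity.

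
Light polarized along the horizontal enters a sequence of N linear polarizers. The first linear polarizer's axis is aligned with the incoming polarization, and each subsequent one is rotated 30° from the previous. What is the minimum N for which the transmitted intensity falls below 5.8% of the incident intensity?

N = 11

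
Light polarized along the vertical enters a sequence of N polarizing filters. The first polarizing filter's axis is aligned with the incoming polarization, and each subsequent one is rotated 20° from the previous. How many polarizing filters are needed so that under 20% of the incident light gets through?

First polarizer is aligned with the polarization: full transmission.
Each further stage multiplies by cos²(20°) = 0.883.
After N polarizers: T = 0.883^(N−1). Require T < 0.20 ⇒ N−1 > ln(0.20)/ln(0.883) = 12.94, so N−1 ≥ 13 and N = 14.
Check: N=14 gives T = 0.1984 < 0.20; N=13 gives T = 0.2247.

N = 14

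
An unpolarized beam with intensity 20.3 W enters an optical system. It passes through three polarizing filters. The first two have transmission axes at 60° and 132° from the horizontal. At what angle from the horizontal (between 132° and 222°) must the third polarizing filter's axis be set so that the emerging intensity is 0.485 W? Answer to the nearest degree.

θ ≈ 177°

Unpolarized light through the first polarizer → I₁ = ½ I₀, now polarized at 60°.
I₂ = I₁ cos²(132° − 60°) = 0.5 I₀ · cos²(72°) = 0.04775 I₀.
Target fraction: 0.485 / 20.3 W = 0.02389 of I₀.
Need I₃/I₀ = 0.02389, so cos²(θ − 132°) = 0.02389 / 0.04775 = 0.5004.
θ − 132° = arccos(√0.5004) = 45.0°, giving θ ≈ 132 + 45.0 = 177.0°.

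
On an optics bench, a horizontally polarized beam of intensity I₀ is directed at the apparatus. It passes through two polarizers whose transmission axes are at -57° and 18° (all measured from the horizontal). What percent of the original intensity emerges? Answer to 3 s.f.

By Malus's law, I₁ = I₀ cos²(-57° − 0°) = I₀ cos²(57°) = 0.2966 I₀.
I₂ = I₁ cos²(18° + 57°) = 0.2966 I₀ · cos²(75°) = 0.01987 I₀.
That is 1.987% of the incident intensity.

≈ 1.99%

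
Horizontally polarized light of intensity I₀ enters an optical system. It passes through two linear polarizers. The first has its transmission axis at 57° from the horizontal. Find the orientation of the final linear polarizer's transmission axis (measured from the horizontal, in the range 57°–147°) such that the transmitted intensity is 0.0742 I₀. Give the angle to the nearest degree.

I₁ = I₀ cos²(57° − 0°) = I₀ cos²(57°) = 0.2966 I₀.
Need I₂/I₀ = 0.0742, so cos²(θ − 57°) = 0.0742 / 0.2966 = 0.2501.
θ − 57° = arccos(√0.2501) = 60.0°, giving θ ≈ 57 + 60.0 = 117.0°.

θ ≈ 117°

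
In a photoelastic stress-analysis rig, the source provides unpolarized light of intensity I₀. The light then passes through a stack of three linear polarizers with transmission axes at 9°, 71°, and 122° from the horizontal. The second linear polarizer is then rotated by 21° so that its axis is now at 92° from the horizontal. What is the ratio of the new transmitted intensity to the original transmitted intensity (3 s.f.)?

I_new/I_old ≈ 0.128

Before rotation:
Unpolarized light through the first polarizer → I₁ = ½ I₀, now polarized at 9°.
I₂ = I₁ cos²(71° − 9°) = 0.5 I₀ · cos²(62°) = 0.1102 I₀.
I₃ = I₂ cos²(122° − 71°) = 0.1102 I₀ · cos²(51°) = 0.04364 I₀.
After rotation:
Unpolarized light through the first polarizer → I₁ = ½ I₀, now polarized at 9°.
I₂ = I₁ cos²(92° − 9°) = 0.5 I₀ · cos²(83°) = 0.007426 I₀.
I₃ = I₂ cos²(122° − 92°) = 0.007426 I₀ · cos²(30°) = 0.00557 I₀.
Ratio = 0.00557 / 0.04364 = 0.1276.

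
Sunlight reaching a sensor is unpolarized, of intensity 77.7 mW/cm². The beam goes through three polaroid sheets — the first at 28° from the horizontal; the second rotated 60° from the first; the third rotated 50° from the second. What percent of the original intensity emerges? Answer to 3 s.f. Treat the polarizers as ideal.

Unpolarized light through the first polarizer → I₁ = 77.7 mW/cm²/2 = 38.85 mW/cm², polarized at 28°.
I₂ = I₁ · cos²(60°) = 38.85 · 0.25 = 9.713 mW/cm².
I₃ = I₂ · cos²(50°) = 9.713 · 0.4132 = 4.013 mW/cm².
That is 5.165% of the incident intensity.

≈ 5.16%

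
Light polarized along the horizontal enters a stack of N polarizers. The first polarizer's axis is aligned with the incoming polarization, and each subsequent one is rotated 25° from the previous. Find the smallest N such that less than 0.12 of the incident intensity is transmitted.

N = 12

First polarizer is aligned with the polarization: full transmission.
Each further stage multiplies by cos²(25°) = 0.8214.
After N polarizers: T = 0.8214^(N−1). Require T < 0.12 ⇒ N−1 > ln(0.12)/ln(0.8214) = 10.78, so N−1 ≥ 11 and N = 12.
Check: N=12 gives T = 0.1148 < 0.12; N=11 gives T = 0.1398.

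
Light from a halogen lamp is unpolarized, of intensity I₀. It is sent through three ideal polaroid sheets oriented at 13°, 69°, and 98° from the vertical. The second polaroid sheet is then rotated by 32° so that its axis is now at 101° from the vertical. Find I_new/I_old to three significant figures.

I_new/I_old ≈ 0.00508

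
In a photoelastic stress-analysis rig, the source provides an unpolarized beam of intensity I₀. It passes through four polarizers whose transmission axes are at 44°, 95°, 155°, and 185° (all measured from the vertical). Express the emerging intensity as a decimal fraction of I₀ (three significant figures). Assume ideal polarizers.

≈ 0.0371 I₀

Unpolarized light through the first polarizer → I₁ = ½ I₀, now polarized at 44°.
I₂ = I₁ cos²(95° − 44°) = 0.5 I₀ · cos²(51°) = 0.198 I₀.
I₃ = I₂ cos²(155° − 95°) = 0.198 I₀ · cos²(60°) = 0.04951 I₀.
I₄ = I₃ cos²(185° − 155°) = 0.04951 I₀ · cos²(30°) = 0.03713 I₀.
Transmitted fraction = 0.03713.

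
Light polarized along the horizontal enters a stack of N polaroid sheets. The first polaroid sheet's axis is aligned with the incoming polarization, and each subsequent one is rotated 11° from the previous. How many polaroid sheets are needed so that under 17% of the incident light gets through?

N = 49

First polarizer is aligned with the polarization: full transmission.
Each further stage multiplies by cos²(11°) = 0.9636.
After N polarizers: T = 0.9636^(N−1). Require T < 0.17 ⇒ N−1 > ln(0.17)/ln(0.9636) = 47.78, so N−1 ≥ 48 and N = 49.
Check: N=49 gives T = 0.1686 < 0.17; N=48 gives T = 0.175.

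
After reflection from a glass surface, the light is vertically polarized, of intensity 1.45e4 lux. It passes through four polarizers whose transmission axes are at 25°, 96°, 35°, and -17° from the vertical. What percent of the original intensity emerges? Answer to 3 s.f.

≈ 0.776%

I₁ = 1.45e4 lux · cos²(25°) = 1.191e+04 lux.
I₂ = I₁ · cos²(71°) = 1.191e+04 · 0.106 = 1262 lux.
I₃ = I₂ · cos²(61°) = 1262 · 0.235 = 296.7 lux.
I₄ = I₃ · cos²(52°) = 296.7 · 0.379 = 112.5 lux.
That is 0.7756% of the incident intensity.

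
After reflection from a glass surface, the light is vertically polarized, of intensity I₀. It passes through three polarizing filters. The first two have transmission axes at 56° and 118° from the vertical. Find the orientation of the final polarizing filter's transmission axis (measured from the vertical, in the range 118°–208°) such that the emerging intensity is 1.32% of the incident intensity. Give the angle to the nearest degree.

By Malus's law, I₁ = I₀ cos²(56° − 0°) = I₀ cos²(56°) = 0.3127 I₀.
I₂ = I₁ cos²(118° − 56°) = 0.3127 I₀ · cos²(62°) = 0.06892 I₀.
Need I₃/I₀ = 0.0132, so cos²(θ − 118°) = 0.0132 / 0.06892 = 0.1915.
θ − 118° = arccos(√0.1915) = 64.0°, giving θ ≈ 118 + 64.0 = 182.0°.

θ ≈ 182°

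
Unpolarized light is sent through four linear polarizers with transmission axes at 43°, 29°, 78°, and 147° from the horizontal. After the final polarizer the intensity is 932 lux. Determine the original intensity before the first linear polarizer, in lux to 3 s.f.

I₀ ≈ 3.58e4 lux

Unpolarized light through the first polarizer → I₁ = ½ I₀, now polarized at 43°.
I₂ = I₁ cos²(29° − 43°) = 0.5 I₀ · cos²(14°) = 0.4707 I₀.
I₃ = I₂ cos²(78° − 29°) = 0.4707 I₀ · cos²(49°) = 0.2026 I₀.
I₄ = I₃ cos²(147° − 78°) = 0.2026 I₀ · cos²(69°) = 0.02602 I₀.
So 932 lux = 0.02602 I₀, giving I₀ = 932/0.02602 = 3.582e+04 lux.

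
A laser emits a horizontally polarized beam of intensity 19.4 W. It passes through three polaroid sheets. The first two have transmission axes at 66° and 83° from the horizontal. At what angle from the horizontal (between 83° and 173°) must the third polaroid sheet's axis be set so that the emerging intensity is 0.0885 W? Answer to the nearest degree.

By Malus's law, I₁ = I₀ cos²(66° − 0°) = I₀ cos²(66°) = 0.1654 I₀.
I₂ = I₁ cos²(83° − 66°) = 0.1654 I₀ · cos²(17°) = 0.1513 I₀.
Target fraction: 0.0885 / 19.4 W = 0.004562 of I₀.
Need I₃/I₀ = 0.004562, so cos²(θ − 83°) = 0.004562 / 0.1513 = 0.03015.
θ − 83° = arccos(√0.03015) = 80.0°, giving θ ≈ 83 + 80.0 = 163.0°.

θ ≈ 163°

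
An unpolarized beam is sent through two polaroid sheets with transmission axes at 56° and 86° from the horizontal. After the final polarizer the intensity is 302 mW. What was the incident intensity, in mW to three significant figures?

I₀ ≈ 805 mW

Unpolarized light through the first polarizer → I₁ = ½ I₀, now polarized at 56°.
I₂ = I₁ cos²(86° − 56°) = 0.5 I₀ · cos²(30°) = 0.375 I₀.
So 302 mW = 0.375 I₀, giving I₀ = 302/0.375 = 805.3 mW.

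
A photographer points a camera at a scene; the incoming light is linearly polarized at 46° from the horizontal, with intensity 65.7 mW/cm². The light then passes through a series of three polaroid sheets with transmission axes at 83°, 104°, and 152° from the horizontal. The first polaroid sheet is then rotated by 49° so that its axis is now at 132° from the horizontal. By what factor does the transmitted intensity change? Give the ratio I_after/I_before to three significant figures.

I_new/I_old ≈ 0.00682

Before rotation:
I₁ = I₀ cos²(83° − 46°) = I₀ cos²(37°) = 0.6378 I₀.
I₂ = I₁ cos²(104° − 83°) = 0.6378 I₀ · cos²(21°) = 0.5559 I₀.
I₃ = I₂ cos²(152° − 104°) = 0.5559 I₀ · cos²(48°) = 0.2489 I₀.
After rotation:
I₁ = I₀ cos²(132° − 46°) = I₀ cos²(86°) = 0.004866 I₀.
I₂ = I₁ cos²(104° − 132°) = 0.004866 I₀ · cos²(28°) = 0.003793 I₀.
I₃ = I₂ cos²(152° − 104°) = 0.003793 I₀ · cos²(48°) = 0.001698 I₀.
Ratio = 0.001698 / 0.2489 = 0.006824.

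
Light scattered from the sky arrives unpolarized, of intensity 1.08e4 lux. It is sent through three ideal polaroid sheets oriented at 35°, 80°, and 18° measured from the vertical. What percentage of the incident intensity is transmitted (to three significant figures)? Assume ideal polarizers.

≈ 5.51%

Unpolarized light through the first polarizer → I₁ = 1.08e4 lux/2 = 5400 lux, polarized at 35°.
I₂ = I₁ · cos²(45°) = 5400 · 0.5 = 2700 lux.
I₃ = I₂ · cos²(62°) = 2700 · 0.2204 = 595.1 lux.
That is 5.51% of the incident intensity.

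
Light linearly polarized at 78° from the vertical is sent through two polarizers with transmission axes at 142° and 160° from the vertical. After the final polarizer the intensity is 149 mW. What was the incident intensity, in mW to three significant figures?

I₀ ≈ 857 mW

I₁ = I₀ cos²(142° − 78°) = I₀ cos²(64°) = 0.1922 I₀.
I₂ = I₁ cos²(160° − 142°) = 0.1922 I₀ · cos²(18°) = 0.1738 I₀.
So 149 mW = 0.1738 I₀, giving I₀ = 149/0.1738 = 857.2 mW.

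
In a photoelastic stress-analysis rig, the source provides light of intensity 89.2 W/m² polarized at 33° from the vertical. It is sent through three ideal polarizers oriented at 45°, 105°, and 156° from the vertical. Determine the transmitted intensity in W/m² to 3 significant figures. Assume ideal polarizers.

By Malus's law, I₁ = 89.2 W/m² · cos²(12°) = 85.34 W/m².
I₂ = I₁ · cos²(60°) = 85.34 · 0.25 = 21.34 W/m².
I₃ = I₂ · cos²(51°) = 21.34 · 0.396 = 8.45 W/m².

I ≈ 8.45 W/m²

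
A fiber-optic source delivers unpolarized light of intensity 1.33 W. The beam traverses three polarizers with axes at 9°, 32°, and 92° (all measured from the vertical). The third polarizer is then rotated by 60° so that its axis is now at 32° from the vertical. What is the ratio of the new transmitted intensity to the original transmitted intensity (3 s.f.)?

Before rotation:
Unpolarized light through the first polarizer → I₁ = ½ I₀, now polarized at 9°.
I₂ = I₁ cos²(32° − 9°) = 0.5 I₀ · cos²(23°) = 0.4237 I₀.
I₃ = I₂ cos²(92° − 32°) = 0.4237 I₀ · cos²(60°) = 0.1059 I₀.
After rotation:
Unpolarized light through the first polarizer → I₁ = ½ I₀, now polarized at 9°.
I₂ = I₁ cos²(32° − 9°) = 0.5 I₀ · cos²(23°) = 0.4237 I₀.
I₃ = I₂ cos²(32° − 32°) = 0.4237 I₀ · cos²(0°) = 0.4237 I₀.
Ratio = 0.4237 / 0.1059 = 4.

I_new/I_old ≈ 4.00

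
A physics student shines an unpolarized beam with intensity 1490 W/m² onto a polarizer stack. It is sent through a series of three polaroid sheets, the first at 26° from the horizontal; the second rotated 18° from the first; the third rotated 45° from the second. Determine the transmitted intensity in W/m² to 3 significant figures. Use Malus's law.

Unpolarized light through the first polarizer → I₁ = 1490 W/m²/2 = 745 W/m², polarized at 26°.
I₂ = I₁ · cos²(18°) = 745 · 0.9045 = 673.9 W/m².
I₃ = I₂ · cos²(45°) = 673.9 · 0.5 = 336.9 W/m².

I ≈ 337 W/m²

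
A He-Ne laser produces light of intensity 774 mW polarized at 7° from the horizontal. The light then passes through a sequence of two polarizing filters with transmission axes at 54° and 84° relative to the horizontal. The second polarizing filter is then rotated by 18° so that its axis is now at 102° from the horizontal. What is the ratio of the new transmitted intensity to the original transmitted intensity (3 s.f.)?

I_new/I_old ≈ 0.597

Before rotation:
I₁ = I₀ cos²(54° − 7°) = I₀ cos²(47°) = 0.4651 I₀.
I₂ = I₁ cos²(84° − 54°) = 0.4651 I₀ · cos²(30°) = 0.3488 I₀.
After rotation:
I₁ = I₀ cos²(54° − 7°) = I₀ cos²(47°) = 0.4651 I₀.
I₂ = I₁ cos²(102° − 54°) = 0.4651 I₀ · cos²(48°) = 0.2083 I₀.
Ratio = 0.2083 / 0.3488 = 0.597.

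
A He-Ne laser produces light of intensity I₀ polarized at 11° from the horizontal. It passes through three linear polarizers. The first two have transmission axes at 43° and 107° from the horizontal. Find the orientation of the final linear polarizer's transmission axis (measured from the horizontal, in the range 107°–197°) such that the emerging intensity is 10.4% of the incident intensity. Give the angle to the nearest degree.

θ ≈ 137°

By Malus's law, I₁ = I₀ cos²(43° − 11°) = I₀ cos²(32°) = 0.7192 I₀.
I₂ = I₁ cos²(107° − 43°) = 0.7192 I₀ · cos²(64°) = 0.1382 I₀.
Need I₃/I₀ = 0.104, so cos²(θ − 107°) = 0.104 / 0.1382 = 0.7525.
θ − 107° = arccos(√0.7525) = 29.8°, giving θ ≈ 107 + 29.8 = 136.8°.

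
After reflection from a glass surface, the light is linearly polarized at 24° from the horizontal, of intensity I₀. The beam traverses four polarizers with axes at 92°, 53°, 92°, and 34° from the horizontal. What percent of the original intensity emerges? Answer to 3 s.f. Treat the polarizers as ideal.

≈ 1.44%

By Malus's law, I₁ = I₀ cos²(92° − 24°) = I₀ cos²(68°) = 0.1403 I₀.
I₂ = I₁ cos²(53° − 92°) = 0.1403 I₀ · cos²(39°) = 0.08475 I₀.
I₃ = I₂ cos²(92° − 53°) = 0.08475 I₀ · cos²(39°) = 0.05119 I₀.
I₄ = I₃ cos²(34° − 92°) = 0.05119 I₀ · cos²(58°) = 0.01437 I₀.
That is 1.437% of the incident intensity.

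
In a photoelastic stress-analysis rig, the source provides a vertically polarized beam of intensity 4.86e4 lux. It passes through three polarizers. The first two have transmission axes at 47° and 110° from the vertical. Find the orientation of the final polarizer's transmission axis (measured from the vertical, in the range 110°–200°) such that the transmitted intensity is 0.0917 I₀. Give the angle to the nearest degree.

By Malus's law, I₁ = I₀ cos²(47° − 0°) = I₀ cos²(47°) = 0.4651 I₀.
I₂ = I₁ cos²(110° − 47°) = 0.4651 I₀ · cos²(63°) = 0.09587 I₀.
Need I₃/I₀ = 0.0917, so cos²(θ − 110°) = 0.0917 / 0.09587 = 0.9566.
θ − 110° = arccos(√0.9566) = 12.0°, giving θ ≈ 110 + 12.0 = 122.0°.

θ ≈ 122°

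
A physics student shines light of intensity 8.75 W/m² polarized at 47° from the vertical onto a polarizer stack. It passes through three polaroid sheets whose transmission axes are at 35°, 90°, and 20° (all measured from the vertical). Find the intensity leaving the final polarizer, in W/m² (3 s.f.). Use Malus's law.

By Malus's law, I₁ = 8.75 W/m² · cos²(12°) = 8.372 W/m².
I₂ = I₁ · cos²(55°) = 8.372 · 0.329 = 2.754 W/m².
I₃ = I₂ · cos²(70°) = 2.754 · 0.117 = 0.3222 W/m².

I ≈ 0.322 W/m²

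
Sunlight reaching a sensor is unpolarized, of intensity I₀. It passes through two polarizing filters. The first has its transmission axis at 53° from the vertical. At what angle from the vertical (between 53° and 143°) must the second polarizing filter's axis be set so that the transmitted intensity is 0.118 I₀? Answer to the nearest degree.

Unpolarized light through the first polarizer → I₁ = ½ I₀, now polarized at 53°.
Need I₂/I₀ = 0.118, so cos²(θ − 53°) = 0.118 / 0.5 = 0.236.
θ − 53° = arccos(√0.236) = 60.9°, giving θ ≈ 53 + 60.9 = 113.9°.

θ ≈ 114°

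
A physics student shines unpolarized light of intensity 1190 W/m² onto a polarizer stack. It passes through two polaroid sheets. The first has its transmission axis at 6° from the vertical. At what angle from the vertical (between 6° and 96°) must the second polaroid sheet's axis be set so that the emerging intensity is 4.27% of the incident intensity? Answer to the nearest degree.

θ ≈ 79°

Unpolarized light through the first polarizer → I₁ = ½ I₀, now polarized at 6°.
Need I₂/I₀ = 0.0427, so cos²(θ − 6°) = 0.0427 / 0.5 = 0.0854.
θ − 6° = arccos(√0.0854) = 73.0°, giving θ ≈ 6 + 73.0 = 79.0°.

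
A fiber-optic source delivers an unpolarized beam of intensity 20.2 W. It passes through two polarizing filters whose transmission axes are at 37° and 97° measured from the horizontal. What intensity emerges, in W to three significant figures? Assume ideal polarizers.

Unpolarized light through the first polarizer → I₁ = 20.2 W/2 = 10.1 W, polarized at 37°.
I₂ = I₁ · cos²(60°) = 10.1 · 0.25 = 2.525 W.

I ≈ 2.53 W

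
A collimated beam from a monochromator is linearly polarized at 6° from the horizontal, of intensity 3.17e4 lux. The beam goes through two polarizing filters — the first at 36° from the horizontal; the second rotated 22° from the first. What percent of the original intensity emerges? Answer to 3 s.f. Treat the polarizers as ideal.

≈ 64.5%

I₁ = 3.17e4 lux · cos²(30°) = 2.378e+04 lux.
I₂ = I₁ · cos²(22°) = 2.378e+04 · 0.8597 = 2.044e+04 lux.
That is 64.48% of the incident intensity.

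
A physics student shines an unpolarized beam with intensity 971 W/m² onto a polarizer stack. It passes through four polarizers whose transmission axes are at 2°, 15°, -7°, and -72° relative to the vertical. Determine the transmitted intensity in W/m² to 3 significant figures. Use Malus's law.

Unpolarized light through the first polarizer → I₁ = 971 W/m²/2 = 485.5 W/m², polarized at 2°.
I₂ = I₁ · cos²(13°) = 485.5 · 0.9494 = 460.9 W/m².
I₃ = I₂ · cos²(22°) = 460.9 · 0.8597 = 396.2 W/m².
I₄ = I₃ · cos²(65°) = 396.2 · 0.1786 = 70.77 W/m².

I ≈ 70.8 W/m²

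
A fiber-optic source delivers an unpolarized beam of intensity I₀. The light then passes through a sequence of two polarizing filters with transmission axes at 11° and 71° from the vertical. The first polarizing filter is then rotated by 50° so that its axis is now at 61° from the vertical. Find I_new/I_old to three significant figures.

I_new/I_old ≈ 3.88

Before rotation:
Unpolarized light through the first polarizer → I₁ = ½ I₀, now polarized at 11°.
I₂ = I₁ cos²(71° − 11°) = 0.5 I₀ · cos²(60°) = 0.125 I₀.
After rotation:
Unpolarized light through the first polarizer → I₁ = ½ I₀, now polarized at 61°.
I₂ = I₁ cos²(71° − 61°) = 0.5 I₀ · cos²(10°) = 0.4849 I₀.
Ratio = 0.4849 / 0.125 = 3.879.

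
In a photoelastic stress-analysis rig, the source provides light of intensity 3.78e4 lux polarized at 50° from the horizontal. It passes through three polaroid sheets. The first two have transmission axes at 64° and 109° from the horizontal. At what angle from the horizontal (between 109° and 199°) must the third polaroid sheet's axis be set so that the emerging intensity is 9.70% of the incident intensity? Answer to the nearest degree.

θ ≈ 172°

By Malus's law, I₁ = I₀ cos²(64° − 50°) = I₀ cos²(14°) = 0.9415 I₀.
I₂ = I₁ cos²(109° − 64°) = 0.9415 I₀ · cos²(45°) = 0.4707 I₀.
Need I₃/I₀ = 0.097, so cos²(θ − 109°) = 0.097 / 0.4707 = 0.2061.
θ − 109° = arccos(√0.2061) = 63.0°, giving θ ≈ 109 + 63.0 = 172.0°.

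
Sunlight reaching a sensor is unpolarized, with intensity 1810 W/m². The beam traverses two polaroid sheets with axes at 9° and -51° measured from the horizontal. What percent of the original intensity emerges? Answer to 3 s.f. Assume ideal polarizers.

≈ 12.5%

Unpolarized light through the first polarizer → I₁ = 1810 W/m²/2 = 905 W/m², polarized at 9°.
I₂ = I₁ · cos²(60°) = 905 · 0.25 = 226.3 W/m².
That is 12.5% of the incident intensity.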